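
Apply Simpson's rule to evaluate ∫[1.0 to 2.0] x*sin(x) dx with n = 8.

f(x) = x*sin(x)
a = 1.0, b = 2.0, n = 8
h = (b - a)/n = 0.125000

Simpson's rule: (h/3)[f(x₀) + 4f(x₁) + 2f(x₂) + ... + f(xₙ)]

x_0 = 1.0000, f(x_0) = 0.841471, coefficient = 1
x_1 = 1.1250, f(x_1) = 1.015051, coefficient = 4
x_2 = 1.2500, f(x_2) = 1.186231, coefficient = 2
x_3 = 1.3750, f(x_3) = 1.348728, coefficient = 4
x_4 = 1.5000, f(x_4) = 1.496242, coefficient = 2
x_5 = 1.6250, f(x_5) = 1.622613, coefficient = 4
x_6 = 1.7500, f(x_6) = 1.721975, coefficient = 2
x_7 = 1.8750, f(x_7) = 1.788911, coefficient = 4
x_8 = 2.0000, f(x_8) = 1.818595, coefficient = 1

I ≈ (0.125000/3) × 34.570176 = 1.440424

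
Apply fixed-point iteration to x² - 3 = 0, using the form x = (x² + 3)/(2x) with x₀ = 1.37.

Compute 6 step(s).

Equation: x² - 3 = 0
Fixed-point form: x = (x² + 3)/(2x)
x₀ = 1.37

x_1 = g(1.370000) = 1.779891
x_2 = g(1.779891) = 1.732694
x_3 = g(1.732694) = 1.732051
x_4 = g(1.732051) = 1.732051
x_5 = g(1.732051) = 1.732051
x_6 = g(1.732051) = 1.732051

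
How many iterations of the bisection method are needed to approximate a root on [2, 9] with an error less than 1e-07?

We need (b-a)/2^n ≤ 1e-07
(9 - 2)/2^n ≤ 1e-07
7/2^n ≤ 1e-07
2^n ≥ 70000000
n ≥ log₂(70000000) = 26.06
n ≥ 27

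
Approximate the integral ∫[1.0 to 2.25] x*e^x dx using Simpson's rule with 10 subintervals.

f(x) = x*e^x
a = 1.0, b = 2.25, n = 10
h = (b - a)/n = 0.125000

Simpson's rule: (h/3)[f(x₀) + 4f(x₁) + 2f(x₂) + ... + f(xₙ)]

x_0 = 1.0000, f(x_0) = 2.718282, coefficient = 1
x_1 = 1.1250, f(x_1) = 3.465244, coefficient = 4
x_2 = 1.2500, f(x_2) = 4.362929, coefficient = 2
x_3 = 1.3750, f(x_3) = 5.438230, coefficient = 4
x_4 = 1.5000, f(x_4) = 6.722534, coefficient = 2
x_5 = 1.6250, f(x_5) = 8.252431, coefficient = 4
x_6 = 1.7500, f(x_6) = 10.070555, coefficient = 2
x_7 = 1.8750, f(x_7) = 12.226536, coefficient = 4
x_8 = 2.0000, f(x_8) = 14.778112, coefficient = 2
x_9 = 2.1250, f(x_9) = 17.792407, coefficient = 4
x_10 = 2.2500, f(x_10) = 21.347406, coefficient = 1

I ≈ (0.125000/3) × 284.633339 = 11.859722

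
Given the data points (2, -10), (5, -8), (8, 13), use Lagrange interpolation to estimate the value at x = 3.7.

Lagrange interpolation formula:
P(x) = Σ yᵢ × Lᵢ(x)
where Lᵢ(x) = Π_{j≠i} (x - xⱼ)/(xᵢ - xⱼ)

L_0(3.7) = (3.7 - 5)/(2 - 5) × (3.7 - 8)/(2 - 8) = 0.310556
L_1(3.7) = (3.7 - 2)/(5 - 2) × (3.7 - 8)/(5 - 8) = 0.812222
L_2(3.7) = (3.7 - 2)/(8 - 2) × (3.7 - 5)/(8 - 5) = -0.122778

P(3.7) = (-10)×L_0(3.7) + (-8)×L_1(3.7) + 13×L_2(3.7)
P(3.7) = -11.199444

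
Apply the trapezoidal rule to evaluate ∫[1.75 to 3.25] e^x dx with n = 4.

f(x) = e^x
a = 1.75, b = 3.25, n = 4
h = (b - a)/n = 0.375000

Trapezoidal rule: (h/2)[f(x₀) + 2f(x₁) + 2f(x₂) + ... + f(xₙ)]

x_0 = 1.7500, f(x_0) = 5.754603, coefficient = 1
x_1 = 2.1250, f(x_1) = 8.372897, coefficient = 2
x_2 = 2.5000, f(x_2) = 12.182494, coefficient = 2
x_3 = 2.8750, f(x_3) = 17.725424, coefficient = 2
x_4 = 3.2500, f(x_4) = 25.790340, coefficient = 1

I ≈ (0.375000/2) × 108.106574 = 20.269983
Exact value: 20.035737
Error: 0.234245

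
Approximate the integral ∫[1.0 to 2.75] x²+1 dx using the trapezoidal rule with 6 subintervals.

f(x) = x²+1
a = 1.0, b = 2.75, n = 6
h = (b - a)/n = 0.291667

Trapezoidal rule: (h/2)[f(x₀) + 2f(x₁) + 2f(x₂) + ... + f(xₙ)]

x_0 = 1.0000, f(x_0) = 2.000000, coefficient = 1
x_1 = 1.2917, f(x_1) = 2.668403, coefficient = 2
x_2 = 1.5833, f(x_2) = 3.506944, coefficient = 2
x_3 = 1.8750, f(x_3) = 4.515625, coefficient = 2
x_4 = 2.1667, f(x_4) = 5.694444, coefficient = 2
x_5 = 2.4583, f(x_5) = 7.043403, coefficient = 2
x_6 = 2.7500, f(x_6) = 8.562500, coefficient = 1

I ≈ (0.291667/2) × 57.420139 = 8.373770
Exact value: 8.348958
Error: 0.024812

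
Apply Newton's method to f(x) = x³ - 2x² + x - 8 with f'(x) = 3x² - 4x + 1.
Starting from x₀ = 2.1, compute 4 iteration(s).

f(x) = x³ - 2x² + x - 8
f'(x) = 3x² - 4x + 1
x₀ = 2.1

Newton-Raphson formula: x_{n+1} = x_n - f(x_n)/f'(x_n)

Iteration 1:
  f(2.100000) = -5.459000
  f'(2.100000) = 5.830000
  x_1 = 2.100000 - (-5.459000)/5.830000 = 3.036364
Iteration 2:
  f(3.036364) = 4.591122
  f'(3.036364) = 16.513058
  x_2 = 3.036364 - 4.591122/16.513058 = 2.758334
Iteration 3:
  f(2.758334) = 0.528045
  f'(2.758334) = 12.791881
  x_3 = 2.758334 - 0.528045/12.791881 = 2.717054
Iteration 4:
  f(2.717054) = 0.010622
  f'(2.717054) = 12.278933
  x_4 = 2.717054 - 0.010622/12.278933 = 2.716189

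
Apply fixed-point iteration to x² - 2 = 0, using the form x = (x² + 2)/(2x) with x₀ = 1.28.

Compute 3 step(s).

Equation: x² - 2 = 0
Fixed-point form: x = (x² + 2)/(2x)
x₀ = 1.28

x_1 = g(1.280000) = 1.421250
x_2 = g(1.421250) = 1.414231
x_3 = g(1.414231) = 1.414214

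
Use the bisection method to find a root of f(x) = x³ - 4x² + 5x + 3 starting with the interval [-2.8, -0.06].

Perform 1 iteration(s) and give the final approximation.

f(x) = x³ - 4x² + 5x + 3
Initial interval: [-2.8, -0.06]

Iteration 1:
  c_1 = (-2.800000 + (-0.060000))/2 = -1.430000
  f(c_1) = f(-1.430000) = -15.253807
  f(a) × f(c) ≥ 0, new interval: [-1.430000, -0.060000]

After 1 iteration(s), the approximation is c_1 = -1.430000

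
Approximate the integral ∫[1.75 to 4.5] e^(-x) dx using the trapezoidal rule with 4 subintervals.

f(x) = e^(-x)
a = 1.75, b = 4.5, n = 4
h = (b - a)/n = 0.687500

Trapezoidal rule: (h/2)[f(x₀) + 2f(x₁) + 2f(x₂) + ... + f(xₙ)]

x_0 = 1.7500, f(x_0) = 0.173774, coefficient = 1
x_1 = 2.4375, f(x_1) = 0.087379, coefficient = 2
x_2 = 3.1250, f(x_2) = 0.043937, coefficient = 2
x_3 = 3.8125, f(x_3) = 0.022093, coefficient = 2
x_4 = 4.5000, f(x_4) = 0.011109, coefficient = 1

I ≈ (0.687500/2) × 0.491701 = 0.169022
Exact value: 0.162665
Error: 0.006357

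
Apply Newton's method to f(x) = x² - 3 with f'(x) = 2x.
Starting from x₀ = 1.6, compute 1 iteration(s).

f(x) = x² - 3
f'(x) = 2x
x₀ = 1.6

Newton-Raphson formula: x_{n+1} = x_n - f(x_n)/f'(x_n)

Iteration 1:
  f(1.600000) = -0.440000
  f'(1.600000) = 3.200000
  x_1 = 1.600000 - (-0.440000)/3.200000 = 1.737500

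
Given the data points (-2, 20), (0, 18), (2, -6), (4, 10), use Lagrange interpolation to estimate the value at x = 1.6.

Lagrange interpolation formula:
P(x) = Σ yᵢ × Lᵢ(x)
where Lᵢ(x) = Π_{j≠i} (x - xⱼ)/(xᵢ - xⱼ)

L_0(1.6) = (1.6 - 0)/(-2 - 0) × (1.6 - 2)/(-2 - 2) × (1.6 - 4)/(-2 - 4) = -0.032000
L_1(1.6) = (1.6 - (-2))/(0 - (-2)) × (1.6 - 2)/(0 - 2) × (1.6 - 4)/(0 - 4) = 0.216000
L_2(1.6) = (1.6 - (-2))/(2 - (-2)) × (1.6 - 0)/(2 - 0) × (1.6 - 4)/(2 - 4) = 0.864000
L_3(1.6) = (1.6 - (-2))/(4 - (-2)) × (1.6 - 0)/(4 - 0) × (1.6 - 2)/(4 - 2) = -0.048000

P(1.6) = 20×L_0(1.6) + 18×L_1(1.6) + (-6)×L_2(1.6) + 10×L_3(1.6)
P(1.6) = -2.416000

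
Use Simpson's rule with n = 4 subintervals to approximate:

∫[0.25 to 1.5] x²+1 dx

f(x) = x²+1
a = 0.25, b = 1.5, n = 4
h = (b - a)/n = 0.312500

Simpson's rule: (h/3)[f(x₀) + 4f(x₁) + 2f(x₂) + ... + f(xₙ)]

x_0 = 0.2500, f(x_0) = 1.062500, coefficient = 1
x_1 = 0.5625, f(x_1) = 1.316406, coefficient = 4
x_2 = 0.8750, f(x_2) = 1.765625, coefficient = 2
x_3 = 1.1875, f(x_3) = 2.410156, coefficient = 4
x_4 = 1.5000, f(x_4) = 3.250000, coefficient = 1

I ≈ (0.312500/3) × 22.750000 = 2.369792
Exact value: 2.369792
Error: 0.000000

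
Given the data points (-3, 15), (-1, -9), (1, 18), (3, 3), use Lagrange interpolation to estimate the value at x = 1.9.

Lagrange interpolation formula:
P(x) = Σ yᵢ × Lᵢ(x)
where Lᵢ(x) = Π_{j≠i} (x - xⱼ)/(xᵢ - xⱼ)

L_0(1.9) = (1.9 - (-1))/(-3 - (-1)) × (1.9 - 1)/(-3 - 1) × (1.9 - 3)/(-3 - 3) = 0.059813
L_1(1.9) = (1.9 - (-3))/(-1 - (-3)) × (1.9 - 1)/(-1 - 1) × (1.9 - 3)/(-1 - 3) = -0.303188
L_2(1.9) = (1.9 - (-3))/(1 - (-3)) × (1.9 - (-1))/(1 - (-1)) × (1.9 - 3)/(1 - 3) = 0.976938
L_3(1.9) = (1.9 - (-3))/(3 - (-3)) × (1.9 - (-1))/(3 - (-1)) × (1.9 - 1)/(3 - 1) = 0.266437

P(1.9) = 15×L_0(1.9) + (-9)×L_1(1.9) + 18×L_2(1.9) + 3×L_3(1.9)
P(1.9) = 22.010063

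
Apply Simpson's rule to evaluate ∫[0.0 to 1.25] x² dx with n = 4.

f(x) = x²
a = 0.0, b = 1.25, n = 4
h = (b - a)/n = 0.312500

Simpson's rule: (h/3)[f(x₀) + 4f(x₁) + 2f(x₂) + ... + f(xₙ)]

x_0 = 0.0000, f(x_0) = 0.000000, coefficient = 1
x_1 = 0.3125, f(x_1) = 0.097656, coefficient = 4
x_2 = 0.6250, f(x_2) = 0.390625, coefficient = 2
x_3 = 0.9375, f(x_3) = 0.878906, coefficient = 4
x_4 = 1.2500, f(x_4) = 1.562500, coefficient = 1

I ≈ (0.312500/3) × 6.250000 = 0.651042
Exact value: 0.651042
Error: 0.000000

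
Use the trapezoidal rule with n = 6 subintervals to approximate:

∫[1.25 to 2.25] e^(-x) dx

f(x) = e^(-x)
a = 1.25, b = 2.25, n = 6
h = (b - a)/n = 0.166667

Trapezoidal rule: (h/2)[f(x₀) + 2f(x₁) + 2f(x₂) + ... + f(xₙ)]

x_0 = 1.2500, f(x_0) = 0.286505, coefficient = 1
x_1 = 1.4167, f(x_1) = 0.242521, coefficient = 2
x_2 = 1.5833, f(x_2) = 0.205290, coefficient = 2
x_3 = 1.7500, f(x_3) = 0.173774, coefficient = 2
x_4 = 1.9167, f(x_4) = 0.147096, coefficient = 2
x_5 = 2.0833, f(x_5) = 0.124514, coefficient = 2
x_6 = 2.2500, f(x_6) = 0.105399, coefficient = 1

I ≈ (0.166667/2) × 2.178295 = 0.181525
Exact value: 0.181106
Error: 0.000419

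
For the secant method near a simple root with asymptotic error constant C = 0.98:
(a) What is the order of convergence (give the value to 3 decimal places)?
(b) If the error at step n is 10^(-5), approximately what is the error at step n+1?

(a) Secant method has superlinear convergence with order φ = (1+√5)/2 ≈ 1.618.
    This means |e_{n+1}| ≈ C|e_n|^1.618.

(b) With |e_n| = 10^(-5) and C = 0.98:
    |e_{n+1}| ≈ 0.98 × (10^(-5))^1.618 = 0.98 × 10^(-8.09)

(a) ≈ 1.618 (golden ratio); (b) |e_{n+1}| ≈ 7.963e-09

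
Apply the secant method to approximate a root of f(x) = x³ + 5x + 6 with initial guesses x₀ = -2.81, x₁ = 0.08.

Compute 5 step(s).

f(x) = x³ + 5x + 6
x₀ = -2.81, x₁ = 0.08

Secant formula: x_{n+1} = x_n - f(x_n)(x_n - x_{n-1})/(f(x_n) - f(x_{n-1}))

Iteration 1:
  f(-2.810000) = -30.238041
  f(0.080000) = 6.400512
  x_2 = 0.080000 - 6.400512×(0.080000 - (-2.810000))/(6.400512 - (-30.238041))
       = -0.424864
Iteration 2:
  f(0.080000) = 6.400512
  f(-0.424864) = 3.798989
  x_3 = -0.424864 - 3.798989×(-0.424864 - 0.080000)/(3.798989 - 6.400512)
       = -1.162114
Iteration 3:
  f(-0.424864) = 3.798989
  f(-1.162114) = -1.380011
  x_4 = -1.162114 - (-1.380011)×(-1.162114 - (-0.424864))/(-1.380011 - 3.798989)
       = -0.965664
Iteration 4:
  f(-1.162114) = -1.380011
  f(-0.965664) = 0.271193
  x_5 = -0.965664 - 0.271193×(-0.965664 - (-1.162114))/(0.271193 - (-1.380011))
       = -0.997929
Iteration 5:
  f(-0.965664) = 0.271193
  f(-0.997929) = 0.016558
  x_6 = -0.997929 - 0.016558×(-0.997929 - (-0.965664))/(0.016558 - 0.271193)
       = -1.000027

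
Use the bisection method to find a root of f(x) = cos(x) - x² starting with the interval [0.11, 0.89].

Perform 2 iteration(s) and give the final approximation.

f(x) = cos(x) - x²
Initial interval: [0.11, 0.89]

Iteration 1:
  c_1 = (0.110000 + 0.890000)/2 = 0.500000
  f(c_1) = f(0.500000) = 0.627583
  f(a) × f(c) ≥ 0, new interval: [0.500000, 0.890000]
Iteration 2:
  c_2 = (0.500000 + 0.890000)/2 = 0.695000
  f(c_2) = f(0.695000) = 0.285029
  f(a) × f(c) ≥ 0, new interval: [0.695000, 0.890000]

After 2 iteration(s), the approximation is c_2 = 0.695000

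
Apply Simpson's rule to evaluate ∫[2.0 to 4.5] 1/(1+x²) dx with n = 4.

f(x) = 1/(1+x²)
a = 2.0, b = 4.5, n = 4
h = (b - a)/n = 0.625000

Simpson's rule: (h/3)[f(x₀) + 4f(x₁) + 2f(x₂) + ... + f(xₙ)]

x_0 = 2.0000, f(x_0) = 0.200000, coefficient = 1
x_1 = 2.6250, f(x_1) = 0.126733, coefficient = 4
x_2 = 3.2500, f(x_2) = 0.086486, coefficient = 2
x_3 = 3.8750, f(x_3) = 0.062439, coefficient = 4
x_4 = 4.5000, f(x_4) = 0.047059, coefficient = 1

I ≈ (0.625000/3) × 1.176719 = 0.245150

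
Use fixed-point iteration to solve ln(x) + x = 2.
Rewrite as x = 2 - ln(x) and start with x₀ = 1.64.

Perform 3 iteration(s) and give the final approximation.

Equation: ln(x) + x = 2
Fixed-point form: x = 2 - ln(x)
x₀ = 1.64

x_1 = g(1.640000) = 1.505304
x_2 = g(1.505304) = 1.591005
x_3 = g(1.591005) = 1.535634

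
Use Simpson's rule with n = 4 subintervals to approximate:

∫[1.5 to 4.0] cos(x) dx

f(x) = cos(x)
a = 1.5, b = 4.0, n = 4
h = (b - a)/n = 0.625000

Simpson's rule: (h/3)[f(x₀) + 4f(x₁) + 2f(x₂) + ... + f(xₙ)]

x_0 = 1.5000, f(x_0) = 0.070737, coefficient = 1
x_1 = 2.1250, f(x_1) = -0.526266, coefficient = 4
x_2 = 2.7500, f(x_2) = -0.924302, coefficient = 2
x_3 = 3.3750, f(x_3) = -0.972884, coefficient = 4
x_4 = 4.0000, f(x_4) = -0.653644, coefficient = 1

I ≈ (0.625000/3) × -8.428112 = -1.755857
Exact value: -1.754297
Error: 0.001559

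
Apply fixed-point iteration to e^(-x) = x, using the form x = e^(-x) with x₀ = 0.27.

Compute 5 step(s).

Equation: e^(-x) = x
Fixed-point form: x = e^(-x)
x₀ = 0.27

x_1 = g(0.270000) = 0.763379
x_2 = g(0.763379) = 0.466089
x_3 = g(0.466089) = 0.627452
x_4 = g(0.627452) = 0.533951
x_5 = g(0.533951) = 0.586284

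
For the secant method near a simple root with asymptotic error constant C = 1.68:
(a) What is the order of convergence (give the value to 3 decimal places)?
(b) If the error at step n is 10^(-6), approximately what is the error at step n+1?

(a) Secant method has superlinear convergence with order φ = (1+√5)/2 ≈ 1.618.
    This means |e_{n+1}| ≈ C|e_n|^1.618.

(b) With |e_n| = 10^(-6) and C = 1.68:
    |e_{n+1}| ≈ 1.68 × (10^(-6))^1.618 = 1.68 × 10^(-9.71)

(a) ≈ 1.618 (golden ratio); (b) |e_{n+1}| ≈ 3.289e-10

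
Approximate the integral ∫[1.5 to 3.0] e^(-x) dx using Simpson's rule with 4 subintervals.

f(x) = e^(-x)
a = 1.5, b = 3.0, n = 4
h = (b - a)/n = 0.375000

Simpson's rule: (h/3)[f(x₀) + 4f(x₁) + 2f(x₂) + ... + f(xₙ)]

x_0 = 1.5000, f(x_0) = 0.223130, coefficient = 1
x_1 = 1.8750, f(x_1) = 0.153355, coefficient = 4
x_2 = 2.2500, f(x_2) = 0.105399, coefficient = 2
x_3 = 2.6250, f(x_3) = 0.072440, coefficient = 4
x_4 = 3.0000, f(x_4) = 0.049787, coefficient = 1

I ≈ (0.375000/3) × 1.386895 = 0.173362
Exact value: 0.173343
Error: 0.000019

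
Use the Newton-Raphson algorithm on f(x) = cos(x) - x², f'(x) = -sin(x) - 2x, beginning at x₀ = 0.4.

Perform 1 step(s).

f(x) = cos(x) - x²
f'(x) = -sin(x) - 2x
x₀ = 0.4

Newton-Raphson formula: x_{n+1} = x_n - f(x_n)/f'(x_n)

Iteration 1:
  f(0.400000) = 0.761061
  f'(0.400000) = -1.189418
  x_1 = 0.400000 - 0.761061/(-1.189418) = 1.039860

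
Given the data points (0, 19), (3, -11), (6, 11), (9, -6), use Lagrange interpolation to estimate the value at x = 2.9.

Lagrange interpolation formula:
P(x) = Σ yᵢ × Lᵢ(x)
where Lᵢ(x) = Π_{j≠i} (x - xⱼ)/(xᵢ - xⱼ)

L_0(2.9) = (2.9 - 3)/(0 - 3) × (2.9 - 6)/(0 - 6) × (2.9 - 9)/(0 - 9) = 0.011673
L_1(2.9) = (2.9 - 0)/(3 - 0) × (2.9 - 6)/(3 - 6) × (2.9 - 9)/(3 - 9) = 1.015537
L_2(2.9) = (2.9 - 0)/(6 - 0) × (2.9 - 3)/(6 - 3) × (2.9 - 9)/(6 - 9) = -0.032759
L_3(2.9) = (2.9 - 0)/(9 - 0) × (2.9 - 3)/(9 - 3) × (2.9 - 6)/(9 - 6) = 0.005549

P(2.9) = 19×L_0(2.9) + (-11)×L_1(2.9) + 11×L_2(2.9) + (-6)×L_3(2.9)
P(2.9) = -11.342772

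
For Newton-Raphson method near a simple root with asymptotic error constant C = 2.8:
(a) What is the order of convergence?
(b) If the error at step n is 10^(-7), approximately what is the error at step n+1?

(a) Newton-Raphson has quadratic (order 2) convergence near simple roots.
    This means |e_{n+1}| ≈ C|e_n|².

(b) With |e_n| = 10^(-7) and C = 2.8:
    |e_{n+1}| ≈ 2.8 × (10^(-7))² = 2.8 × 10^(-14)

(a) 2 (quadratic); (b) |e_{n+1}| ≈ 2.800e-14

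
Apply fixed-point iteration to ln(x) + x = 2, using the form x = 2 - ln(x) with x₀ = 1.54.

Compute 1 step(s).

Equation: ln(x) + x = 2
Fixed-point form: x = 2 - ln(x)
x₀ = 1.54

x_1 = g(1.540000) = 1.568218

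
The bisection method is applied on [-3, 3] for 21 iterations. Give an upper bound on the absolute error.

Bisection error bound: |error| ≤ (b-a)/2^n
|error| ≤ (3 - (-3))/2^21 = 6/2^21
|error| ≤ 0.0000028610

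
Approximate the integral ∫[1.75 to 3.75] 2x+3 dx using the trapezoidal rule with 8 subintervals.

f(x) = 2x+3
a = 1.75, b = 3.75, n = 8
h = (b - a)/n = 0.250000

Trapezoidal rule: (h/2)[f(x₀) + 2f(x₁) + 2f(x₂) + ... + f(xₙ)]

x_0 = 1.7500, f(x_0) = 6.500000, coefficient = 1
x_1 = 2.0000, f(x_1) = 7.000000, coefficient = 2
x_2 = 2.2500, f(x_2) = 7.500000, coefficient = 2
x_3 = 2.5000, f(x_3) = 8.000000, coefficient = 2
x_4 = 2.7500, f(x_4) = 8.500000, coefficient = 2
x_5 = 3.0000, f(x_5) = 9.000000, coefficient = 2
x_6 = 3.2500, f(x_6) = 9.500000, coefficient = 2
x_7 = 3.5000, f(x_7) = 10.000000, coefficient = 2
x_8 = 3.7500, f(x_8) = 10.500000, coefficient = 1

I ≈ (0.250000/2) × 136.000000 = 17.000000
Exact value: 17.000000
Error: 0.000000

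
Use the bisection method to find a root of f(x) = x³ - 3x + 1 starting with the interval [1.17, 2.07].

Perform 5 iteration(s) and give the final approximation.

f(x) = x³ - 3x + 1
Initial interval: [1.17, 2.07]

Iteration 1:
  c_1 = (1.170000 + 2.070000)/2 = 1.620000
  f(c_1) = f(1.620000) = 0.391528
  f(a) × f(c) < 0, new interval: [1.170000, 1.620000]
Iteration 2:
  c_2 = (1.170000 + 1.620000)/2 = 1.395000
  f(c_2) = f(1.395000) = -0.470295
  f(a) × f(c) ≥ 0, new interval: [1.395000, 1.620000]
Iteration 3:
  c_3 = (1.395000 + 1.620000)/2 = 1.507500
  f(c_3) = f(1.507500) = -0.096621
  f(a) × f(c) ≥ 0, new interval: [1.507500, 1.620000]
Iteration 4:
  c_4 = (1.507500 + 1.620000)/2 = 1.563750
  f(c_4) = f(1.563750) = 0.132610
  f(a) × f(c) < 0, new interval: [1.507500, 1.563750]
Iteration 5:
  c_5 = (1.507500 + 1.563750)/2 = 1.535625
  f(c_5) = f(1.535625) = 0.014350
  f(a) × f(c) < 0, new interval: [1.507500, 1.535625]

After 5 iteration(s), the approximation is c_5 = 1.535625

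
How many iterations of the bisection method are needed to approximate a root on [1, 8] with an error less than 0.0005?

We need (b-a)/2^n ≤ 0.0005
(8 - 1)/2^n ≤ 0.0005
7/2^n ≤ 0.0005
2^n ≥ 14000
n ≥ log₂(14000) = 13.77
n ≥ 14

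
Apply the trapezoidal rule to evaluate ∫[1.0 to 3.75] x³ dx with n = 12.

f(x) = x³
a = 1.0, b = 3.75, n = 12
h = (b - a)/n = 0.229167

Trapezoidal rule: (h/2)[f(x₀) + 2f(x₁) + 2f(x₂) + ... + f(xₙ)]

x_0 = 1.0000, f(x_0) = 1.000000, coefficient = 1
x_1 = 1.2292, f(x_1) = 1.857087, coefficient = 2
x_2 = 1.4583, f(x_2) = 3.101490, coefficient = 2
x_3 = 1.6875, f(x_3) = 4.805420, coefficient = 2
x_4 = 1.9167, f(x_4) = 7.041088, coefficient = 2
x_5 = 2.1458, f(x_5) = 9.880706, coefficient = 2
x_6 = 2.3750, f(x_6) = 13.396484, coefficient = 2
x_7 = 2.6042, f(x_7) = 17.660635, coefficient = 2
x_8 = 2.8333, f(x_8) = 22.745370, coefficient = 2
x_9 = 3.0625, f(x_9) = 28.722900, coefficient = 2
x_10 = 3.2917, f(x_10) = 35.665437, coefficient = 2
x_11 = 3.5208, f(x_11) = 43.645191, coefficient = 2
x_12 = 3.7500, f(x_12) = 52.734375, coefficient = 1

I ≈ (0.229167/2) × 430.777995 = 49.359979
Exact value: 49.188477
Error: 0.171502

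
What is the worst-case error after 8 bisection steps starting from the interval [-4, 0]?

Bisection error bound: |error| ≤ (b-a)/2^n
|error| ≤ (0 - (-4))/2^8 = 4/2^8
|error| ≤ 0.0156250000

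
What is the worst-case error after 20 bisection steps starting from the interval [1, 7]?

Bisection error bound: |error| ≤ (b-a)/2^n
|error| ≤ (7 - 1)/2^20 = 6/2^20
|error| ≤ 0.0000057220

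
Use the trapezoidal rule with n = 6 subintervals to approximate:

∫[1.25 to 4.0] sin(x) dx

f(x) = sin(x)
a = 1.25, b = 4.0, n = 6
h = (b - a)/n = 0.458333

Trapezoidal rule: (h/2)[f(x₀) + 2f(x₁) + 2f(x₂) + ... + f(xₙ)]

x_0 = 1.2500, f(x_0) = 0.948985, coefficient = 1
x_1 = 1.7083, f(x_1) = 0.990557, coefficient = 2
x_2 = 2.1667, f(x_2) = 0.827660, coefficient = 2
x_3 = 2.6250, f(x_3) = 0.493920, coefficient = 2
x_4 = 3.0833, f(x_4) = 0.058226, coefficient = 2
x_5 = 3.5417, f(x_5) = -0.389487, coefficient = 2
x_6 = 4.0000, f(x_6) = -0.756802, coefficient = 1

I ≈ (0.458333/2) × 4.153937 = 0.951944
Exact value: 0.968966
Error: 0.017022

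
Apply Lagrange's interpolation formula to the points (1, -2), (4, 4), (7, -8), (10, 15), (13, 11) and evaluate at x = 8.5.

Lagrange interpolation formula:
P(x) = Σ yᵢ × Lᵢ(x)
where Lᵢ(x) = Π_{j≠i} (x - xⱼ)/(xᵢ - xⱼ)

L_0(8.5) = (8.5 - 4)/(1 - 4) × (8.5 - 7)/(1 - 7) × (8.5 - 10)/(1 - 10) × (8.5 - 13)/(1 - 13) = 0.023438
L_1(8.5) = (8.5 - 1)/(4 - 1) × (8.5 - 7)/(4 - 7) × (8.5 - 10)/(4 - 10) × (8.5 - 13)/(4 - 13) = -0.156250
L_2(8.5) = (8.5 - 1)/(7 - 1) × (8.5 - 4)/(7 - 4) × (8.5 - 10)/(7 - 10) × (8.5 - 13)/(7 - 13) = 0.703125
L_3(8.5) = (8.5 - 1)/(10 - 1) × (8.5 - 4)/(10 - 4) × (8.5 - 7)/(10 - 7) × (8.5 - 13)/(10 - 13) = 0.468750
L_4(8.5) = (8.5 - 1)/(13 - 1) × (8.5 - 4)/(13 - 4) × (8.5 - 7)/(13 - 7) × (8.5 - 10)/(13 - 10) = -0.039062

P(8.5) = (-2)×L_0(8.5) + 4×L_1(8.5) + (-8)×L_2(8.5) + 15×L_3(8.5) + 11×L_4(8.5)
P(8.5) = 0.304688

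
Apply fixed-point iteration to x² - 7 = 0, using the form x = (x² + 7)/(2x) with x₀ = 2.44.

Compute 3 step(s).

Equation: x² - 7 = 0
Fixed-point form: x = (x² + 7)/(2x)
x₀ = 2.44

x_1 = g(2.440000) = 2.654426
x_2 = g(2.654426) = 2.645765
x_3 = g(2.645765) = 2.645751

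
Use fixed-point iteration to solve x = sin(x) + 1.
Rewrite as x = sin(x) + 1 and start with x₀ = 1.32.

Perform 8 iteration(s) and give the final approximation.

Equation: x = sin(x) + 1
Fixed-point form: x = sin(x) + 1
x₀ = 1.32

x_1 = g(1.320000) = 1.968715
x_2 = g(1.968715) = 1.921869
x_3 = g(1.921869) = 1.939004
x_4 = g(1.939004) = 1.932974
x_5 = g(1.932974) = 1.935127
x_6 = g(1.935127) = 1.934362
x_7 = g(1.934362) = 1.934635
x_8 = g(1.934635) = 1.934538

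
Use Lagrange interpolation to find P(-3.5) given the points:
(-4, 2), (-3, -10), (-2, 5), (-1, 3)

Lagrange interpolation formula:
P(x) = Σ yᵢ × Lᵢ(x)
where Lᵢ(x) = Π_{j≠i} (x - xⱼ)/(xᵢ - xⱼ)

L_0(-3.5) = (-3.5 - (-3))/(-4 - (-3)) × (-3.5 - (-2))/(-4 - (-2)) × (-3.5 - (-1))/(-4 - (-1)) = 0.312500
L_1(-3.5) = (-3.5 - (-4))/(-3 - (-4)) × (-3.5 - (-2))/(-3 - (-2)) × (-3.5 - (-1))/(-3 - (-1)) = 0.937500
L_2(-3.5) = (-3.5 - (-4))/(-2 - (-4)) × (-3.5 - (-3))/(-2 - (-3)) × (-3.5 - (-1))/(-2 - (-1)) = -0.312500
L_3(-3.5) = (-3.5 - (-4))/(-1 - (-4)) × (-3.5 - (-3))/(-1 - (-3)) × (-3.5 - (-2))/(-1 - (-2)) = 0.062500

P(-3.5) = 2×L_0(-3.5) + (-10)×L_1(-3.5) + 5×L_2(-3.5) + 3×L_3(-3.5)
P(-3.5) = -10.125000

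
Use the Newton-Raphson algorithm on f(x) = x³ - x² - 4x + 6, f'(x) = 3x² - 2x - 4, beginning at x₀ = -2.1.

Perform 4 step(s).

f(x) = x³ - x² - 4x + 6
f'(x) = 3x² - 2x - 4
x₀ = -2.1

Newton-Raphson formula: x_{n+1} = x_n - f(x_n)/f'(x_n)

Iteration 1:
  f(-2.100000) = 0.729000
  f'(-2.100000) = 13.430000
  x_1 = -2.100000 - 0.729000/13.430000 = -2.154281
Iteration 2:
  f(-2.154281) = -0.021669
  f'(-2.154281) = 14.231349
  x_2 = -2.154281 - (-0.021669)/14.231349 = -2.152759
Iteration 3:
  f(-2.152759) = -0.000017
  f'(-2.152759) = 14.208629
  x_3 = -2.152759 - (-0.000017)/14.208629 = -2.152758
Iteration 4:
  f(-2.152758) = 0.000000
  f'(-2.152758) = 14.208611
  x_4 = -2.152758 - 0.000000/14.208611 = -2.152758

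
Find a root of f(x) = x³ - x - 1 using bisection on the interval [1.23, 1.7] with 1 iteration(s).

f(x) = x³ - x - 1
Initial interval: [1.23, 1.7]

Iteration 1:
  c_1 = (1.230000 + 1.700000)/2 = 1.465000
  f(c_1) = f(1.465000) = 0.679220
  f(a) × f(c) < 0, new interval: [1.230000, 1.465000]

After 1 iteration(s), the approximation is c_1 = 1.465000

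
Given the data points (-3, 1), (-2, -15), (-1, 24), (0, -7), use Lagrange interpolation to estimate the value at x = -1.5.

Lagrange interpolation formula:
P(x) = Σ yᵢ × Lᵢ(x)
where Lᵢ(x) = Π_{j≠i} (x - xⱼ)/(xᵢ - xⱼ)

L_0(-1.5) = (-1.5 - (-2))/(-3 - (-2)) × (-1.5 - (-1))/(-3 - (-1)) × (-1.5 - 0)/(-3 - 0) = -0.062500
L_1(-1.5) = (-1.5 - (-3))/(-2 - (-3)) × (-1.5 - (-1))/(-2 - (-1)) × (-1.5 - 0)/(-2 - 0) = 0.562500
L_2(-1.5) = (-1.5 - (-3))/(-1 - (-3)) × (-1.5 - (-2))/(-1 - (-2)) × (-1.5 - 0)/(-1 - 0) = 0.562500
L_3(-1.5) = (-1.5 - (-3))/(0 - (-3)) × (-1.5 - (-2))/(0 - (-2)) × (-1.5 - (-1))/(0 - (-1)) = -0.062500

P(-1.5) = 1×L_0(-1.5) + (-15)×L_1(-1.5) + 24×L_2(-1.5) + (-7)×L_3(-1.5)
P(-1.5) = 5.437500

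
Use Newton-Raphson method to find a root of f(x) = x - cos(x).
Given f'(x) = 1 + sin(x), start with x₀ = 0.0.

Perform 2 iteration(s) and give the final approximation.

f(x) = x - cos(x)
f'(x) = 1 + sin(x)
x₀ = 0.0

Newton-Raphson formula: x_{n+1} = x_n - f(x_n)/f'(x_n)

Iteration 1:
  f(0.000000) = -1.000000
  f'(0.000000) = 1.000000
  x_1 = 0.000000 - (-1.000000)/1.000000 = 1.000000
Iteration 2:
  f(1.000000) = 0.459698
  f'(1.000000) = 1.841471
  x_2 = 1.000000 - 0.459698/1.841471 = 0.750364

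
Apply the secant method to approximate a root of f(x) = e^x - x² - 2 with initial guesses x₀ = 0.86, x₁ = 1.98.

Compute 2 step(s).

f(x) = e^x - x² - 2
x₀ = 0.86, x₁ = 1.98

Secant formula: x_{n+1} = x_n - f(x_n)(x_n - x_{n-1})/(f(x_n) - f(x_{n-1}))

Iteration 1:
  f(0.860000) = -0.376439
  f(1.980000) = 1.322343
  x_2 = 1.980000 - 1.322343×(1.980000 - 0.860000)/(1.322343 - (-0.376439))
       = 1.108185
Iteration 2:
  f(1.980000) = 1.322343
  f(1.108185) = -0.199218
  x_3 = 1.108185 - (-0.199218)×(1.108185 - 1.980000)/(-0.199218 - 1.322343)
       = 1.222332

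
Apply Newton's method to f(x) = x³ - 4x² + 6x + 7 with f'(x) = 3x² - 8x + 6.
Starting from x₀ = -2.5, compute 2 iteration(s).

f(x) = x³ - 4x² + 6x + 7
f'(x) = 3x² - 8x + 6
x₀ = -2.5

Newton-Raphson formula: x_{n+1} = x_n - f(x_n)/f'(x_n)

Iteration 1:
  f(-2.500000) = -48.625000
  f'(-2.500000) = 44.750000
  x_1 = -2.500000 - (-48.625000)/44.750000 = -1.413408
Iteration 2:
  f(-1.413408) = -12.294929
  f'(-1.413408) = 23.300428
  x_2 = -1.413408 - (-12.294929)/23.300428 = -0.885738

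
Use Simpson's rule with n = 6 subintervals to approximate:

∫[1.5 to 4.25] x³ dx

f(x) = x³
a = 1.5, b = 4.25, n = 6
h = (b - a)/n = 0.458333

Simpson's rule: (h/3)[f(x₀) + 4f(x₁) + 2f(x₂) + ... + f(xₙ)]

x_0 = 1.5000, f(x_0) = 3.375000, coefficient = 1
x_1 = 1.9583, f(x_1) = 7.510344, coefficient = 4
x_2 = 2.4167, f(x_2) = 14.114005, coefficient = 2
x_3 = 2.8750, f(x_3) = 23.763672, coefficient = 4
x_4 = 3.3333, f(x_4) = 37.037037, coefficient = 2
x_5 = 3.7917, f(x_5) = 54.511791, coefficient = 4
x_6 = 4.2500, f(x_6) = 76.765625, coefficient = 1

I ≈ (0.458333/3) × 525.585938 = 80.297852
Exact value: 80.297852
Error: 0.000000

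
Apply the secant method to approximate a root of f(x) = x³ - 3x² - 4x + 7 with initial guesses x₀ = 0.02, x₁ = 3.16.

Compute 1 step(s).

f(x) = x³ - 3x² - 4x + 7
x₀ = 0.02, x₁ = 3.16

Secant formula: x_{n+1} = x_n - f(x_n)(x_n - x_{n-1})/(f(x_n) - f(x_{n-1}))

Iteration 1:
  f(0.020000) = 6.918808
  f(3.160000) = -4.042304
  x_2 = 3.160000 - (-4.042304)×(3.160000 - 0.020000)/(-4.042304 - 6.918808)
       = 2.002012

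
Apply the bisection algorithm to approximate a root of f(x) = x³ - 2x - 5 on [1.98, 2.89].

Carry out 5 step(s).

f(x) = x³ - 2x - 5
Initial interval: [1.98, 2.89]

Iteration 1:
  c_1 = (1.980000 + 2.890000)/2 = 2.435000
  f(c_1) = f(2.435000) = 4.567663
  f(a) × f(c) < 0, new interval: [1.980000, 2.435000]
Iteration 2:
  c_2 = (1.980000 + 2.435000)/2 = 2.207500
  f(c_2) = f(2.207500) = 1.342272
  f(a) × f(c) < 0, new interval: [1.980000, 2.207500]
Iteration 3:
  c_3 = (1.980000 + 2.207500)/2 = 2.093750
  f(c_3) = f(2.093750) = -0.008942
  f(a) × f(c) ≥ 0, new interval: [2.093750, 2.207500]
Iteration 4:
  c_4 = (2.093750 + 2.207500)/2 = 2.150625
  f(c_4) = f(2.150625) = 0.645795
  f(a) × f(c) < 0, new interval: [2.093750, 2.150625]
Iteration 5:
  c_5 = (2.093750 + 2.150625)/2 = 2.122187
  f(c_5) = f(2.122187) = 0.313278
  f(a) × f(c) < 0, new interval: [2.093750, 2.122187]

After 5 iteration(s), the approximation is c_5 = 2.122187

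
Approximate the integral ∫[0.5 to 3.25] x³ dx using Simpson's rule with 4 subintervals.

f(x) = x³
a = 0.5, b = 3.25, n = 4
h = (b - a)/n = 0.687500

Simpson's rule: (h/3)[f(x₀) + 4f(x₁) + 2f(x₂) + ... + f(xₙ)]

x_0 = 0.5000, f(x_0) = 0.125000, coefficient = 1
x_1 = 1.1875, f(x_1) = 1.674561, coefficient = 4
x_2 = 1.8750, f(x_2) = 6.591797, coefficient = 2
x_3 = 2.5625, f(x_3) = 16.826416, coefficient = 4
x_4 = 3.2500, f(x_4) = 34.328125, coefficient = 1

I ≈ (0.687500/3) × 121.640625 = 27.875977
Exact value: 27.875977
Error: 0.000000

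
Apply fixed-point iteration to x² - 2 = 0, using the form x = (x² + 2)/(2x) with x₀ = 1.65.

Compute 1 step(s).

Equation: x² - 2 = 0
Fixed-point form: x = (x² + 2)/(2x)
x₀ = 1.65

x_1 = g(1.650000) = 1.431061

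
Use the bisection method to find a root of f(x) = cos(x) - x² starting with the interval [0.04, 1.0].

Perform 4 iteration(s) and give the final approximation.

f(x) = cos(x) - x²
Initial interval: [0.04, 1.0]

Iteration 1:
  c_1 = (0.040000 + 1.000000)/2 = 0.520000
  f(c_1) = f(0.520000) = 0.597419
  f(a) × f(c) ≥ 0, new interval: [0.520000, 1.000000]
Iteration 2:
  c_2 = (0.520000 + 1.000000)/2 = 0.760000
  f(c_2) = f(0.760000) = 0.147236
  f(a) × f(c) ≥ 0, new interval: [0.760000, 1.000000]
Iteration 3:
  c_3 = (0.760000 + 1.000000)/2 = 0.880000
  f(c_3) = f(0.880000) = -0.137249
  f(a) × f(c) < 0, new interval: [0.760000, 0.880000]
Iteration 4:
  c_4 = (0.760000 + 0.880000)/2 = 0.820000
  f(c_4) = f(0.820000) = 0.009821
  f(a) × f(c) ≥ 0, new interval: [0.820000, 0.880000]

After 4 iteration(s), the approximation is c_4 = 0.820000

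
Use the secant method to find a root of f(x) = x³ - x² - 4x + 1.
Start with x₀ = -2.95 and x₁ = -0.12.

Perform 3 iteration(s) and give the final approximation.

f(x) = x³ - x² - 4x + 1
x₀ = -2.95, x₁ = -0.12

Secant formula: x_{n+1} = x_n - f(x_n)(x_n - x_{n-1})/(f(x_n) - f(x_{n-1}))

Iteration 1:
  f(-2.950000) = -21.574875
  f(-0.120000) = 1.463872
  x_2 = -0.120000 - 1.463872×(-0.120000 - (-2.950000))/(1.463872 - (-21.574875))
       = -0.299817
Iteration 2:
  f(-0.120000) = 1.463872
  f(-0.299817) = 2.082427
  x_3 = -0.299817 - 2.082427×(-0.299817 - (-0.120000))/(2.082427 - 1.463872)
       = 0.305555
Iteration 3:
  f(-0.299817) = 2.082427
  f(0.305555) = -0.287055
  x_4 = 0.305555 - (-0.287055)×(0.305555 - (-0.299817))/(-0.287055 - 2.082427)
       = 0.232216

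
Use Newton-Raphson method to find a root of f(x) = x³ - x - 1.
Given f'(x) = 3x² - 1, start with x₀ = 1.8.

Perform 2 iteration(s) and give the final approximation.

f(x) = x³ - x - 1
f'(x) = 3x² - 1
x₀ = 1.8

Newton-Raphson formula: x_{n+1} = x_n - f(x_n)/f'(x_n)

Iteration 1:
  f(1.800000) = 3.032000
  f'(1.800000) = 8.720000
  x_1 = 1.800000 - 3.032000/8.720000 = 1.452294
Iteration 2:
  f(1.452294) = 0.610821
  f'(1.452294) = 5.327470
  x_2 = 1.452294 - 0.610821/5.327470 = 1.337639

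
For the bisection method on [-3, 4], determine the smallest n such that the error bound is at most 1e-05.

We need (b-a)/2^n ≤ 1e-05
(4 - (-3))/2^n ≤ 1e-05
7/2^n ≤ 1e-05
2^n ≥ 700000
n ≥ log₂(700000) = 19.42
n ≥ 20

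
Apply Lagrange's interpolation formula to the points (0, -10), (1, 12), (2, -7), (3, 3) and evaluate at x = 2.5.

Lagrange interpolation formula:
P(x) = Σ yᵢ × Lᵢ(x)
where Lᵢ(x) = Π_{j≠i} (x - xⱼ)/(xᵢ - xⱼ)

L_0(2.5) = (2.5 - 1)/(0 - 1) × (2.5 - 2)/(0 - 2) × (2.5 - 3)/(0 - 3) = 0.062500
L_1(2.5) = (2.5 - 0)/(1 - 0) × (2.5 - 2)/(1 - 2) × (2.5 - 3)/(1 - 3) = -0.312500
L_2(2.5) = (2.5 - 0)/(2 - 0) × (2.5 - 1)/(2 - 1) × (2.5 - 3)/(2 - 3) = 0.937500
L_3(2.5) = (2.5 - 0)/(3 - 0) × (2.5 - 1)/(3 - 1) × (2.5 - 2)/(3 - 2) = 0.312500

P(2.5) = (-10)×L_0(2.5) + 12×L_1(2.5) + (-7)×L_2(2.5) + 3×L_3(2.5)
P(2.5) = -10.000000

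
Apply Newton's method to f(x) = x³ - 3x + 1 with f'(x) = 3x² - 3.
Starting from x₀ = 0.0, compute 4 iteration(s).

f(x) = x³ - 3x + 1
f'(x) = 3x² - 3
x₀ = 0.0

Newton-Raphson formula: x_{n+1} = x_n - f(x_n)/f'(x_n)

Iteration 1:
  f(0.000000) = 1.000000
  f'(0.000000) = -3.000000
  x_1 = 0.000000 - 1.000000/(-3.000000) = 0.333333
Iteration 2:
  f(0.333333) = 0.037037
  f'(0.333333) = -2.666667
  x_2 = 0.333333 - 0.037037/(-2.666667) = 0.347222
Iteration 3:
  f(0.347222) = 0.000196
  f'(0.347222) = -2.638310
  x_3 = 0.347222 - 0.000196/(-2.638310) = 0.347296
Iteration 4:
  f(0.347296) = 0.000000
  f'(0.347296) = -2.638156
  x_4 = 0.347296 - 0.000000/(-2.638156) = 0.347296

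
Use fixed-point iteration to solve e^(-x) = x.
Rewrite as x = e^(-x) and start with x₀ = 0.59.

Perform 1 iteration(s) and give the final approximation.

Equation: e^(-x) = x
Fixed-point form: x = e^(-x)
x₀ = 0.59

x_1 = g(0.590000) = 0.554327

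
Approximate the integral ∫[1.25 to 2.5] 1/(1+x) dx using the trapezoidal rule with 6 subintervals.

f(x) = 1/(1+x)
a = 1.25, b = 2.5, n = 6
h = (b - a)/n = 0.208333

Trapezoidal rule: (h/2)[f(x₀) + 2f(x₁) + 2f(x₂) + ... + f(xₙ)]

x_0 = 1.2500, f(x_0) = 0.444444, coefficient = 1
x_1 = 1.4583, f(x_1) = 0.406780, coefficient = 2
x_2 = 1.6667, f(x_2) = 0.375000, coefficient = 2
x_3 = 1.8750, f(x_3) = 0.347826, coefficient = 2
x_4 = 2.0833, f(x_4) = 0.324324, coefficient = 2
x_5 = 2.2917, f(x_5) = 0.303797, coefficient = 2
x_6 = 2.5000, f(x_6) = 0.285714, coefficient = 1

I ≈ (0.208333/2) × 4.245614 = 0.442251
Exact value: 0.441833
Error: 0.000419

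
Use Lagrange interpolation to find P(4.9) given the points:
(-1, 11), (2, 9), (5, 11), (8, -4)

Lagrange interpolation formula:
P(x) = Σ yᵢ × Lᵢ(x)
where Lᵢ(x) = Π_{j≠i} (x - xⱼ)/(xᵢ - xⱼ)

L_0(4.9) = (4.9 - 2)/(-1 - 2) × (4.9 - 5)/(-1 - 5) × (4.9 - 8)/(-1 - 8) = -0.005549
L_1(4.9) = (4.9 - (-1))/(2 - (-1)) × (4.9 - 5)/(2 - 5) × (4.9 - 8)/(2 - 8) = 0.033870
L_2(4.9) = (4.9 - (-1))/(5 - (-1)) × (4.9 - 2)/(5 - 2) × (4.9 - 8)/(5 - 8) = 0.982241
L_3(4.9) = (4.9 - (-1))/(8 - (-1)) × (4.9 - 2)/(8 - 2) × (4.9 - 5)/(8 - 5) = -0.010562

P(4.9) = 11×L_0(4.9) + 9×L_1(4.9) + 11×L_2(4.9) + (-4)×L_3(4.9)
P(4.9) = 11.090685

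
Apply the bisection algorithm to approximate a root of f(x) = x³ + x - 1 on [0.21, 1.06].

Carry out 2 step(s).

f(x) = x³ + x - 1
Initial interval: [0.21, 1.06]

Iteration 1:
  c_1 = (0.210000 + 1.060000)/2 = 0.635000
  f(c_1) = f(0.635000) = -0.108952
  f(a) × f(c) ≥ 0, new interval: [0.635000, 1.060000]
Iteration 2:
  c_2 = (0.635000 + 1.060000)/2 = 0.847500
  f(c_2) = f(0.847500) = 0.456222
  f(a) × f(c) < 0, new interval: [0.635000, 0.847500]

After 2 iteration(s), the approximation is c_2 = 0.847500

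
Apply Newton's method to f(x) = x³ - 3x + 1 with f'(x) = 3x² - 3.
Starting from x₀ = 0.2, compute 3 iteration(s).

f(x) = x³ - 3x + 1
f'(x) = 3x² - 3
x₀ = 0.2

Newton-Raphson formula: x_{n+1} = x_n - f(x_n)/f'(x_n)

Iteration 1:
  f(0.200000) = 0.408000
  f'(0.200000) = -2.880000
  x_1 = 0.200000 - 0.408000/(-2.880000) = 0.341667
Iteration 2:
  f(0.341667) = 0.014885
  f'(0.341667) = -2.649792
  x_2 = 0.341667 - 0.014885/(-2.649792) = 0.347284
Iteration 3:
  f(0.347284) = 0.000033
  f'(0.347284) = -2.638181
  x_3 = 0.347284 - 0.000033/(-2.638181) = 0.347296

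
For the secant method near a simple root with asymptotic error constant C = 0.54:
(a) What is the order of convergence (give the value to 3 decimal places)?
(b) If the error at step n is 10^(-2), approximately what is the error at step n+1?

(a) Secant method has superlinear convergence with order φ = (1+√5)/2 ≈ 1.618.
    This means |e_{n+1}| ≈ C|e_n|^1.618.

(b) With |e_n| = 10^(-2) and C = 0.54:
    |e_{n+1}| ≈ 0.54 × (10^(-2))^1.618 = 0.54 × 10^(-3.24)

(a) ≈ 1.618 (golden ratio); (b) |e_{n+1}| ≈ 3.136e-04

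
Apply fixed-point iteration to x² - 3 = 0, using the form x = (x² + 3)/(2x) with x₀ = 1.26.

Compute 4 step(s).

Equation: x² - 3 = 0
Fixed-point form: x = (x² + 3)/(2x)
x₀ = 1.26

x_1 = g(1.260000) = 1.820476
x_2 = g(1.820476) = 1.734198
x_3 = g(1.734198) = 1.732052
x_4 = g(1.732052) = 1.732051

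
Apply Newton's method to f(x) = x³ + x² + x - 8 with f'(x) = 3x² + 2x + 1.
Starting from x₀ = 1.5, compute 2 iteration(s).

f(x) = x³ + x² + x - 8
f'(x) = 3x² + 2x + 1
x₀ = 1.5

Newton-Raphson formula: x_{n+1} = x_n - f(x_n)/f'(x_n)

Iteration 1:
  f(1.500000) = -0.875000
  f'(1.500000) = 10.750000
  x_1 = 1.500000 - (-0.875000)/10.750000 = 1.581395
Iteration 2:
  f(1.581395) = 0.036978
  f'(1.581395) = 11.665224
  x_2 = 1.581395 - 0.036978/11.665224 = 1.578225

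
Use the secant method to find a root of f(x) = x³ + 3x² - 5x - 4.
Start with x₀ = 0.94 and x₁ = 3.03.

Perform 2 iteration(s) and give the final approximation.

f(x) = x³ + 3x² - 5x - 4
x₀ = 0.94, x₁ = 3.03

Secant formula: x_{n+1} = x_n - f(x_n)(x_n - x_{n-1})/(f(x_n) - f(x_{n-1}))

Iteration 1:
  f(0.940000) = -5.218616
  f(3.030000) = 36.210827
  x_2 = 3.030000 - 36.210827×(3.030000 - 0.940000)/(36.210827 - (-5.218616))
       = 1.203265
Iteration 2:
  f(3.030000) = 36.210827
  f(1.203265) = -3.930644
  x_3 = 1.203265 - (-3.930644)×(1.203265 - 3.030000)/(-3.930644 - 36.210827)
       = 1.382138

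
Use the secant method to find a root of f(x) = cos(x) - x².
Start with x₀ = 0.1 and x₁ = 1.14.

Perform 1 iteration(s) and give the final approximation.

f(x) = cos(x) - x²
x₀ = 0.1, x₁ = 1.14

Secant formula: x_{n+1} = x_n - f(x_n)(x_n - x_{n-1})/(f(x_n) - f(x_{n-1}))

Iteration 1:
  f(0.100000) = 0.985004
  f(1.140000) = -0.882005
  x_2 = 1.140000 - (-0.882005)×(1.140000 - 0.100000)/(-0.882005 - 0.985004)
       = 0.648687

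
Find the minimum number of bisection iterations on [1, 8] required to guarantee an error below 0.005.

We need (b-a)/2^n ≤ 0.005
(8 - 1)/2^n ≤ 0.005
7/2^n ≤ 0.005
2^n ≥ 1400
n ≥ log₂(1400) = 10.45
n ≥ 11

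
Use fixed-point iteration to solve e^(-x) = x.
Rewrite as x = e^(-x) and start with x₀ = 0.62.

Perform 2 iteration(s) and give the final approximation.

Equation: e^(-x) = x
Fixed-point form: x = e^(-x)
x₀ = 0.62

x_1 = g(0.620000) = 0.537944
x_2 = g(0.537944) = 0.583947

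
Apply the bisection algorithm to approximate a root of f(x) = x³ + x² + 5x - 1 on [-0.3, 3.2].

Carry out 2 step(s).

f(x) = x³ + x² + 5x - 1
Initial interval: [-0.3, 3.2]

Iteration 1:
  c_1 = (-0.300000 + 3.200000)/2 = 1.450000
  f(c_1) = f(1.450000) = 11.401125
  f(a) × f(c) < 0, new interval: [-0.300000, 1.450000]
Iteration 2:
  c_2 = (-0.300000 + 1.450000)/2 = 0.575000
  f(c_2) = f(0.575000) = 2.395734
  f(a) × f(c) < 0, new interval: [-0.300000, 0.575000]

After 2 iteration(s), the approximation is c_2 = 0.575000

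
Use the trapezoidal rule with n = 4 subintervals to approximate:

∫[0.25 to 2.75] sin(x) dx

f(x) = sin(x)
a = 0.25, b = 2.75, n = 4
h = (b - a)/n = 0.625000

Trapezoidal rule: (h/2)[f(x₀) + 2f(x₁) + 2f(x₂) + ... + f(xₙ)]

x_0 = 0.2500, f(x_0) = 0.247404, coefficient = 1
x_1 = 0.8750, f(x_1) = 0.767544, coefficient = 2
x_2 = 1.5000, f(x_2) = 0.997495, coefficient = 2
x_3 = 2.1250, f(x_3) = 0.850320, coefficient = 2
x_4 = 2.7500, f(x_4) = 0.381661, coefficient = 1

I ≈ (0.625000/2) × 5.859782 = 1.831182
Exact value: 1.893215
Error: 0.062033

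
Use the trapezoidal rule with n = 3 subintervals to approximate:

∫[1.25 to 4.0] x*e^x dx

f(x) = x*e^x
a = 1.25, b = 4.0, n = 3
h = (b - a)/n = 0.916667

Trapezoidal rule: (h/2)[f(x₀) + 2f(x₁) + 2f(x₂) + ... + f(xₙ)]

x_0 = 1.2500, f(x_0) = 4.362929, coefficient = 1
x_1 = 2.1667, f(x_1) = 18.913133, coefficient = 2
x_2 = 3.0833, f(x_2) = 67.312409, coefficient = 2
x_3 = 4.0000, f(x_3) = 218.392600, coefficient = 1

I ≈ (0.916667/2) × 395.206612 = 181.136364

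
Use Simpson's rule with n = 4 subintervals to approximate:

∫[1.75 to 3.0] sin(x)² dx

f(x) = sin(x)²
a = 1.75, b = 3.0, n = 4
h = (b - a)/n = 0.312500

Simpson's rule: (h/3)[f(x₀) + 4f(x₁) + 2f(x₂) + ... + f(xₙ)]

x_0 = 1.7500, f(x_0) = 0.968228, coefficient = 1
x_1 = 2.0625, f(x_1) = 0.777095, coefficient = 4
x_2 = 2.3750, f(x_2) = 0.481199, coefficient = 2
x_3 = 2.6875, f(x_3) = 0.192411, coefficient = 4
x_4 = 3.0000, f(x_4) = 0.019915, coefficient = 1

I ≈ (0.312500/3) × 5.828565 = 0.607142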